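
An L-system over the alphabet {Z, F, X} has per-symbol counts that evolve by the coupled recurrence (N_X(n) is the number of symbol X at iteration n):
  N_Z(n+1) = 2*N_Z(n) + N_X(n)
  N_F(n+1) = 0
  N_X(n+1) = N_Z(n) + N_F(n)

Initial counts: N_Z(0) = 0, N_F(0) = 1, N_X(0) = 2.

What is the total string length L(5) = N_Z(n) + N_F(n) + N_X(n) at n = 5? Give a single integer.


Step 0: N_Z=0, N_F=1, N_X=2, L=3
Step 1: N_Z=2, N_F=0, N_X=1, L=3
Step 2: N_Z=5, N_F=0, N_X=2, L=7
Step 3: N_Z=12, N_F=0, N_X=5, L=17
Step 4: N_Z=29, N_F=0, N_X=12, L=41
Step 5: N_Z=70, N_F=0, N_X=29, L=99

Answer: 99


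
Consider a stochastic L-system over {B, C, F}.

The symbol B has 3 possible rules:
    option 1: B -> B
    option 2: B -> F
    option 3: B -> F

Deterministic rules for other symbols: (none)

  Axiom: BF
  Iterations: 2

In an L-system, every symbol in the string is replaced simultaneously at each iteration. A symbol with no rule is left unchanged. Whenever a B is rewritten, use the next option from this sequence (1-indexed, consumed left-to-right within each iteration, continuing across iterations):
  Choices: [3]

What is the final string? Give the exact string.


Answer: FF

Derivation:
Step 0: BF
Step 1: FF  (used choices [3])
Step 2: FF  (used choices [])


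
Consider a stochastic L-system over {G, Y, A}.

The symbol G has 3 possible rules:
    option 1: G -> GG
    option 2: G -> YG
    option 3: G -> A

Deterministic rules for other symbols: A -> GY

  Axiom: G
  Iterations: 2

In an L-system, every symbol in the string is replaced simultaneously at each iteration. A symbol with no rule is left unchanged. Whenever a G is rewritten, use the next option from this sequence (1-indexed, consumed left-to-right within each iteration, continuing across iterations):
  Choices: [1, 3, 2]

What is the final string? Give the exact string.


Answer: AYG

Derivation:
Step 0: G
Step 1: GG  (used choices [1])
Step 2: AYG  (used choices [3, 2])


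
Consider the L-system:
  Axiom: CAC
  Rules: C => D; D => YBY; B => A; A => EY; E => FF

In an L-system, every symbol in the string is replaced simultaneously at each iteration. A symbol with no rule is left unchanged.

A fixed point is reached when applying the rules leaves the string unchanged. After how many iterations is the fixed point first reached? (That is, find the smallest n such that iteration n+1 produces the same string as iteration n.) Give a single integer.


Step 0: CAC
Step 1: DEYD
Step 2: YBYFFYYBY
Step 3: YAYFFYYAY
Step 4: YEYYFFYYEYY
Step 5: YFFYYFFYYFFYY
Step 6: YFFYYFFYYFFYY  (unchanged — fixed point at step 5)

Answer: 5


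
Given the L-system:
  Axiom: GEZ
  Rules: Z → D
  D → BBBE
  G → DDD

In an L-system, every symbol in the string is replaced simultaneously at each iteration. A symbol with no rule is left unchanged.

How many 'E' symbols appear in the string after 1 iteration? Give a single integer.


Answer: 1

Derivation:
Step 0: GEZ  (1 'E')
Step 1: DDDED  (1 'E')


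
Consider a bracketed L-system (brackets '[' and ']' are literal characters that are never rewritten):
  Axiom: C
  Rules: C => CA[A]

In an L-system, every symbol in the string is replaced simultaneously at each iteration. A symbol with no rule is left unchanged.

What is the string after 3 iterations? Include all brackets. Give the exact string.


Answer: CA[A]A[A]A[A]

Derivation:
Step 0: C
Step 1: CA[A]
Step 2: CA[A]A[A]
Step 3: CA[A]A[A]A[A]


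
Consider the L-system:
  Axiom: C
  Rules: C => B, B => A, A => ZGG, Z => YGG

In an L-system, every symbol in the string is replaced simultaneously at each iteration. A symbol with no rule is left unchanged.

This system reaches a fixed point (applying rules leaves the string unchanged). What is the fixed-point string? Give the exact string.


Step 0: C
Step 1: B
Step 2: A
Step 3: ZGG
Step 4: YGGGG
Step 5: YGGGG  (unchanged — fixed point at step 4)

Answer: YGGGG


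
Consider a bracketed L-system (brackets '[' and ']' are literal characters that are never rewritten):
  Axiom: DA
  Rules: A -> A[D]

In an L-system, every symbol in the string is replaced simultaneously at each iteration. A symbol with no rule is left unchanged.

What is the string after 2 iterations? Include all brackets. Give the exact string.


Step 0: DA
Step 1: DA[D]
Step 2: DA[D][D]

Answer: DA[D][D]


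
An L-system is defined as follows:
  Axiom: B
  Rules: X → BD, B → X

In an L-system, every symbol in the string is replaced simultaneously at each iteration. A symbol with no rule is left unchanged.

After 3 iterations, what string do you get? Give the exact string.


Step 0: B
Step 1: X
Step 2: BD
Step 3: XD

Answer: XD


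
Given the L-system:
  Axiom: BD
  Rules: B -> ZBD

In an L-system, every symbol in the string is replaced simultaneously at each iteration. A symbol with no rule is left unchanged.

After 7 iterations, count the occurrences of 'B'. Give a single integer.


Answer: 1

Derivation:
Step 0: BD  (1 'B')
Step 1: ZBDD  (1 'B')
Step 2: ZZBDDD  (1 'B')
Step 3: ZZZBDDDD  (1 'B')
Step 4: ZZZZBDDDDD  (1 'B')
Step 5: ZZZZZBDDDDDD  (1 'B')
Step 6: ZZZZZZBDDDDDDD  (1 'B')
Step 7: ZZZZZZZBDDDDDDDD  (1 'B')


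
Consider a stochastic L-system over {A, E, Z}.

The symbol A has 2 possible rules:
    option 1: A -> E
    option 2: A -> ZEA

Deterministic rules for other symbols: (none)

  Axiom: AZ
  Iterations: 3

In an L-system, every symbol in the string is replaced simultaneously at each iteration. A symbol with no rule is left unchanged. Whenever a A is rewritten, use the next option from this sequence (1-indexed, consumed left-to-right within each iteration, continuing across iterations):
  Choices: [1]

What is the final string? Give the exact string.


Answer: EZ

Derivation:
Step 0: AZ
Step 1: EZ  (used choices [1])
Step 2: EZ  (used choices [])
Step 3: EZ  (used choices [])


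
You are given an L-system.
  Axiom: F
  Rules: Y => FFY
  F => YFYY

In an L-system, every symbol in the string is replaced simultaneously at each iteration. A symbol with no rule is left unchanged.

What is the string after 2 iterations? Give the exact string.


Step 0: F
Step 1: YFYY
Step 2: FFYYFYYFFYFFY

Answer: FFYYFYYFFYFFY


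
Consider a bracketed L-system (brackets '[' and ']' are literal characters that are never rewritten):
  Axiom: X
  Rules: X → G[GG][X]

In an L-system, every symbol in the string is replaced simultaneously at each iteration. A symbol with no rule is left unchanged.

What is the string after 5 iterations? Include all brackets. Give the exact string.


Step 0: X
Step 1: G[GG][X]
Step 2: G[GG][G[GG][X]]
Step 3: G[GG][G[GG][G[GG][X]]]
Step 4: G[GG][G[GG][G[GG][G[GG][X]]]]
Step 5: G[GG][G[GG][G[GG][G[GG][G[GG][X]]]]]

Answer: G[GG][G[GG][G[GG][G[GG][G[GG][X]]]]]


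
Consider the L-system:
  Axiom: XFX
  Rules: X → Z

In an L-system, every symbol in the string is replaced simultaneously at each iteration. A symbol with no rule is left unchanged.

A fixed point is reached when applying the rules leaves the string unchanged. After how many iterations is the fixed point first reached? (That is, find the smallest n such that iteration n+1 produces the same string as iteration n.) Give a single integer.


Step 0: XFX
Step 1: ZFZ
Step 2: ZFZ  (unchanged — fixed point at step 1)

Answer: 1


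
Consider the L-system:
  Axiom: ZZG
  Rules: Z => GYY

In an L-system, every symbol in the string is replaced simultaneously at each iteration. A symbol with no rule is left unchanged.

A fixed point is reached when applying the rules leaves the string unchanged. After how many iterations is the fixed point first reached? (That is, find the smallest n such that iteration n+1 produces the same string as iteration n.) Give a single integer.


Step 0: ZZG
Step 1: GYYGYYG
Step 2: GYYGYYG  (unchanged — fixed point at step 1)

Answer: 1


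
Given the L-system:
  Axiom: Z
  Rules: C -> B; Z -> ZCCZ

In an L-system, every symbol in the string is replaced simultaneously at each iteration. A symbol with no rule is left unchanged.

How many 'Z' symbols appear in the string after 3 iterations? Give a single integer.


Answer: 8

Derivation:
Step 0: Z  (1 'Z')
Step 1: ZCCZ  (2 'Z')
Step 2: ZCCZBBZCCZ  (4 'Z')
Step 3: ZCCZBBZCCZBBZCCZBBZCCZ  (8 'Z')


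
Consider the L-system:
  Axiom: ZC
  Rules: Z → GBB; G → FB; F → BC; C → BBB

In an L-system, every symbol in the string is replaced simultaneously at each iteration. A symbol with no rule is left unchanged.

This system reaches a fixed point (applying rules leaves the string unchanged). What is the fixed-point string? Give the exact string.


Step 0: ZC
Step 1: GBBBBB
Step 2: FBBBBBB
Step 3: BCBBBBBB
Step 4: BBBBBBBBBB
Step 5: BBBBBBBBBB  (unchanged — fixed point at step 4)

Answer: BBBBBBBBBB


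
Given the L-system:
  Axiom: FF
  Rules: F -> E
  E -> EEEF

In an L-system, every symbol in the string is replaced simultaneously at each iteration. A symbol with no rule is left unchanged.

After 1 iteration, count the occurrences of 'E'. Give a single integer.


Step 0: FF  (0 'E')
Step 1: EE  (2 'E')

Answer: 2


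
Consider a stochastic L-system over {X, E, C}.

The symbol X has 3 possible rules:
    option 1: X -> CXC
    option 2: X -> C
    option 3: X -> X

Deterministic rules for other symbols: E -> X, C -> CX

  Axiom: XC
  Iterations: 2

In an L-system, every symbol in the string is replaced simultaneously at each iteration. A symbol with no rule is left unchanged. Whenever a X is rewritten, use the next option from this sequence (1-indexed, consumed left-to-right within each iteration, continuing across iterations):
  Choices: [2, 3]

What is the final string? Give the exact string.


Answer: CXCXX

Derivation:
Step 0: XC
Step 1: CCX  (used choices [2])
Step 2: CXCXX  (used choices [3])


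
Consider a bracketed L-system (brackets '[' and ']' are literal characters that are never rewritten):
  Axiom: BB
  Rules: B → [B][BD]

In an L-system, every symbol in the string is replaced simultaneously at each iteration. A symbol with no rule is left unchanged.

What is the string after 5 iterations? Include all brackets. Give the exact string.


Step 0: BB
Step 1: [B][BD][B][BD]
Step 2: [[B][BD]][[B][BD]D][[B][BD]][[B][BD]D]
Step 3: [[[B][BD]][[B][BD]D]][[[B][BD]][[B][BD]D]D][[[B][BD]][[B][BD]D]][[[B][BD]][[B][BD]D]D]
Step 4: [[[[B][BD]][[B][BD]D]][[[B][BD]][[B][BD]D]D]][[[[B][BD]][[B][BD]D]][[[B][BD]][[B][BD]D]D]D][[[[B][BD]][[B][BD]D]][[[B][BD]][[B][BD]D]D]][[[[B][BD]][[B][BD]D]][[[B][BD]][[B][BD]D]D]D]
Step 5: [[[[[B][BD]][[B][BD]D]][[[B][BD]][[B][BD]D]D]][[[[B][BD]][[B][BD]D]][[[B][BD]][[B][BD]D]D]D]][[[[[B][BD]][[B][BD]D]][[[B][BD]][[B][BD]D]D]][[[[B][BD]][[B][BD]D]][[[B][BD]][[B][BD]D]D]D]D][[[[[B][BD]][[B][BD]D]][[[B][BD]][[B][BD]D]D]][[[[B][BD]][[B][BD]D]][[[B][BD]][[B][BD]D]D]D]][[[[[B][BD]][[B][BD]D]][[[B][BD]][[B][BD]D]D]][[[[B][BD]][[B][BD]D]][[[B][BD]][[B][BD]D]D]D]D]

Answer: [[[[[B][BD]][[B][BD]D]][[[B][BD]][[B][BD]D]D]][[[[B][BD]][[B][BD]D]][[[B][BD]][[B][BD]D]D]D]][[[[[B][BD]][[B][BD]D]][[[B][BD]][[B][BD]D]D]][[[[B][BD]][[B][BD]D]][[[B][BD]][[B][BD]D]D]D]D][[[[[B][BD]][[B][BD]D]][[[B][BD]][[B][BD]D]D]][[[[B][BD]][[B][BD]D]][[[B][BD]][[B][BD]D]D]D]][[[[[B][BD]][[B][BD]D]][[[B][BD]][[B][BD]D]D]][[[[B][BD]][[B][BD]D]][[[B][BD]][[B][BD]D]D]D]D]


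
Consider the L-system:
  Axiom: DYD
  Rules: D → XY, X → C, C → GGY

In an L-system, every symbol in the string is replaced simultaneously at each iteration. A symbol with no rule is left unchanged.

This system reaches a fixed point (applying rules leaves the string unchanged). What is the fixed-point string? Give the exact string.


Answer: GGYYYGGYY

Derivation:
Step 0: DYD
Step 1: XYYXY
Step 2: CYYCY
Step 3: GGYYYGGYY
Step 4: GGYYYGGYY  (unchanged — fixed point at step 3)


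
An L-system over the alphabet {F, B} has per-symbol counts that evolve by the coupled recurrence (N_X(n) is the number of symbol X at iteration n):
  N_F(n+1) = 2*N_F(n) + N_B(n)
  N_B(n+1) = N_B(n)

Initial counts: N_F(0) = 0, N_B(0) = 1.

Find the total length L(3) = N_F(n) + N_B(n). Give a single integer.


Step 0: N_F=0, N_B=1, L=1
Step 1: N_F=1, N_B=1, L=2
Step 2: N_F=3, N_B=1, L=4
Step 3: N_F=7, N_B=1, L=8

Answer: 8


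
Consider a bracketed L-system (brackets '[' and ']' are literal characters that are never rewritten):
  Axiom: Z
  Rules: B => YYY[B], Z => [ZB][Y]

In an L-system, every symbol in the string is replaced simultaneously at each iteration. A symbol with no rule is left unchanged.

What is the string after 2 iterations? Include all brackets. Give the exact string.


Answer: [[ZB][Y]YYY[B]][Y]

Derivation:
Step 0: Z
Step 1: [ZB][Y]
Step 2: [[ZB][Y]YYY[B]][Y]


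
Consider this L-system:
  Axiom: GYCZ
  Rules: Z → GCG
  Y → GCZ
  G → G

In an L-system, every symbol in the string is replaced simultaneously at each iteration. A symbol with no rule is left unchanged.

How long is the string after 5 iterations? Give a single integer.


Answer: 10

Derivation:
Step 0: length = 4
Step 1: length = 8
Step 2: length = 10
Step 3: length = 10
Step 4: length = 10
Step 5: length = 10


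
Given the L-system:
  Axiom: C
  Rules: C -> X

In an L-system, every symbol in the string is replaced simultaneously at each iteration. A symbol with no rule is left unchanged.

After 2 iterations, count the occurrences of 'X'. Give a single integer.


Step 0: C  (0 'X')
Step 1: X  (1 'X')
Step 2: X  (1 'X')

Answer: 1


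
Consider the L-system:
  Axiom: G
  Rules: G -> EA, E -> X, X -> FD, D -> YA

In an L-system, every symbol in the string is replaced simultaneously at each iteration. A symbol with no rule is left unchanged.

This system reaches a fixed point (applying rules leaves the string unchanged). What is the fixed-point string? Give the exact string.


Answer: FYAA

Derivation:
Step 0: G
Step 1: EA
Step 2: XA
Step 3: FDA
Step 4: FYAA
Step 5: FYAA  (unchanged — fixed point at step 4)


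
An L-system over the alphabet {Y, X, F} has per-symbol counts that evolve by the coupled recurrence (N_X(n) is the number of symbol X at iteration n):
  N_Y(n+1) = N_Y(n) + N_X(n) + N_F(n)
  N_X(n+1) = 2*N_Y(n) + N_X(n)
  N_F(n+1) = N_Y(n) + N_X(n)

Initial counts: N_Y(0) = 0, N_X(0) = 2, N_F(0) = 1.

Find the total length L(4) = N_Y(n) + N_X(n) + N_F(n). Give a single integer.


Answer: 161

Derivation:
Step 0: N_Y=0, N_X=2, N_F=1, L=3
Step 1: N_Y=3, N_X=2, N_F=2, L=7
Step 2: N_Y=7, N_X=8, N_F=5, L=20
Step 3: N_Y=20, N_X=22, N_F=15, L=57
Step 4: N_Y=57, N_X=62, N_F=42, L=161


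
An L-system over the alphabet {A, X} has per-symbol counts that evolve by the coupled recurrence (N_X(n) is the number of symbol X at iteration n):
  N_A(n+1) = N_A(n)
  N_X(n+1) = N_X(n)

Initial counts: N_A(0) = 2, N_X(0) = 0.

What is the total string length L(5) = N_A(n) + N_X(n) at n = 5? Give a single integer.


Answer: 2

Derivation:
Step 0: N_A=2, N_X=0, L=2
Step 1: N_A=2, N_X=0, L=2
Step 2: N_A=2, N_X=0, L=2
Step 3: N_A=2, N_X=0, L=2
Step 4: N_A=2, N_X=0, L=2
Step 5: N_A=2, N_X=0, L=2


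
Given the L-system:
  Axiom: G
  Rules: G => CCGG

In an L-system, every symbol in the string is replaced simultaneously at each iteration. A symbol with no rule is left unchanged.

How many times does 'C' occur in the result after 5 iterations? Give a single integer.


Answer: 62

Derivation:
Step 0: G  (0 'C')
Step 1: CCGG  (2 'C')
Step 2: CCCCGGCCGG  (6 'C')
Step 3: CCCCCCGGCCGGCCCCGGCCGG  (14 'C')
Step 4: CCCCCCCCGGCCGGCCCCGGCCGGCCCCCCGGCCGGCCCCGGCCGG  (30 'C')
Step 5: CCCCCCCCCCGGCCGGCCCCGGCCGGCCCCCCGGCCGGCCCCGGCCGGCCCCCCCCGGCCGGCCCCGGCCGGCCCCCCGGCCGGCCCCGGCCGG  (62 'C')


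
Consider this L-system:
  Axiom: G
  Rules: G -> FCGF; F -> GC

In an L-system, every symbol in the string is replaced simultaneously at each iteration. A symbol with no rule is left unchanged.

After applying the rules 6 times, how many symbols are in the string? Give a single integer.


Answer: 169

Derivation:
Step 0: length = 1
Step 1: length = 4
Step 2: length = 9
Step 3: length = 20
Step 4: length = 41
Step 5: length = 84
Step 6: length = 169


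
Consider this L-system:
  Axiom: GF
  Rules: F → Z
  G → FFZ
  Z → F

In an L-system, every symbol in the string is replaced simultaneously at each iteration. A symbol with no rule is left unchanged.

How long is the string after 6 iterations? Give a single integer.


Answer: 4

Derivation:
Step 0: length = 2
Step 1: length = 4
Step 2: length = 4
Step 3: length = 4
Step 4: length = 4
Step 5: length = 4
Step 6: length = 4


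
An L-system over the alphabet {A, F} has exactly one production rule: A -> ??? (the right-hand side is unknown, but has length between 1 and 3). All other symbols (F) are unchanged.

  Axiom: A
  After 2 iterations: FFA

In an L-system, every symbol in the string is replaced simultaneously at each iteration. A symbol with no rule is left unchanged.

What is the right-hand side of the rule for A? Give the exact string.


Trying A -> FA:
  Step 0: A
  Step 1: FA
  Step 2: FFA
Matches the given result.

Answer: FA


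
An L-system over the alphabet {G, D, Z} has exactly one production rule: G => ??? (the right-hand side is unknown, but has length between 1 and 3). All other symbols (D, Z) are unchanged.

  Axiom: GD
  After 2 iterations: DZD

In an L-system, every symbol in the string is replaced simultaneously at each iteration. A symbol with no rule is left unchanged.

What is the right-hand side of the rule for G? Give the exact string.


Trying G => DZ:
  Step 0: GD
  Step 1: DZD
  Step 2: DZD
Matches the given result.

Answer: DZ


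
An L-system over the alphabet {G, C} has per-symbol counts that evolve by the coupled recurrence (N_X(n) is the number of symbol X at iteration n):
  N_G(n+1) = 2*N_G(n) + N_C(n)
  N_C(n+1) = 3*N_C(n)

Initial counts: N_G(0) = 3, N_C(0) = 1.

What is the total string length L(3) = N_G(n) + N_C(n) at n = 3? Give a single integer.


Answer: 70

Derivation:
Step 0: N_G=3, N_C=1, L=4
Step 1: N_G=7, N_C=3, L=10
Step 2: N_G=17, N_C=9, L=26
Step 3: N_G=43, N_C=27, L=70


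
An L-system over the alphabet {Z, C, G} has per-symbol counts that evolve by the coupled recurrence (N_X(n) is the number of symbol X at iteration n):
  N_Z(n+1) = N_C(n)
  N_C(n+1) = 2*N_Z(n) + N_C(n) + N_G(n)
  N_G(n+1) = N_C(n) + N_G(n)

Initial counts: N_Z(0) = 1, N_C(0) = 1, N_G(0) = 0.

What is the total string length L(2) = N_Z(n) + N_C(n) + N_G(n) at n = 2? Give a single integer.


Answer: 13

Derivation:
Step 0: N_Z=1, N_C=1, N_G=0, L=2
Step 1: N_Z=1, N_C=3, N_G=1, L=5
Step 2: N_Z=3, N_C=6, N_G=4, L=13


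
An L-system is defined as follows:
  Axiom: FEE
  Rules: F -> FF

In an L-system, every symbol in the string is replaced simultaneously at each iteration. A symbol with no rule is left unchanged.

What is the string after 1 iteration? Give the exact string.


Answer: FFEE

Derivation:
Step 0: FEE
Step 1: FFEE


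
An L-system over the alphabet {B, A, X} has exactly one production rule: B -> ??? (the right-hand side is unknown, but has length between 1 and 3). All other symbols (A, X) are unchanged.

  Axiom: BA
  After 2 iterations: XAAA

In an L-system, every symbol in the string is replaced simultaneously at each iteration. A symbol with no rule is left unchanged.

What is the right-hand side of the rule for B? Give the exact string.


Trying B -> XAA:
  Step 0: BA
  Step 1: XAAA
  Step 2: XAAA
Matches the given result.

Answer: XAA


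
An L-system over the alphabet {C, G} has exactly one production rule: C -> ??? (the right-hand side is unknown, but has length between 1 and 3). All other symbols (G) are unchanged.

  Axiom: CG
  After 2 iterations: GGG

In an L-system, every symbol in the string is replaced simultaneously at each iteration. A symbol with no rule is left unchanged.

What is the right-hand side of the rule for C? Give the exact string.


Trying C -> GG:
  Step 0: CG
  Step 1: GGG
  Step 2: GGG
Matches the given result.

Answer: GG


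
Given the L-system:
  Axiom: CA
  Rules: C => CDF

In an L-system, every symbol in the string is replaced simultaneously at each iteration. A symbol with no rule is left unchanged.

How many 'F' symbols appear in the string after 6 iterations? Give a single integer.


Step 0: CA  (0 'F')
Step 1: CDFA  (1 'F')
Step 2: CDFDFA  (2 'F')
Step 3: CDFDFDFA  (3 'F')
Step 4: CDFDFDFDFA  (4 'F')
Step 5: CDFDFDFDFDFA  (5 'F')
Step 6: CDFDFDFDFDFDFA  (6 'F')

Answer: 6


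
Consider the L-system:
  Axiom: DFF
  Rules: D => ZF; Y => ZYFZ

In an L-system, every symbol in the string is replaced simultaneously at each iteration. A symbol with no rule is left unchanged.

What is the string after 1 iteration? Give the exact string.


Answer: ZFFF

Derivation:
Step 0: DFF
Step 1: ZFFF


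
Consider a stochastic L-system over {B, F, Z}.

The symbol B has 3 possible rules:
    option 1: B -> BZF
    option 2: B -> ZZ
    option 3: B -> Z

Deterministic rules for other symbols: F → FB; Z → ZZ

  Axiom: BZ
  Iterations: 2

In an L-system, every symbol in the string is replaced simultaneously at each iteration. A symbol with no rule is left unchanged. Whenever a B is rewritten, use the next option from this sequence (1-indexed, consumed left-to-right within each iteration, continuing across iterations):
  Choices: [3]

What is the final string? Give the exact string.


Answer: ZZZZZZ

Derivation:
Step 0: BZ
Step 1: ZZZ  (used choices [3])
Step 2: ZZZZZZ  (used choices [])


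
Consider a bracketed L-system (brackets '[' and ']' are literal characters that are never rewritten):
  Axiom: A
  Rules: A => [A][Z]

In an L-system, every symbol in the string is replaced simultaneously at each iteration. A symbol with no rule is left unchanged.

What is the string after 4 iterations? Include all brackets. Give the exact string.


Answer: [[[[A][Z]][Z]][Z]][Z]

Derivation:
Step 0: A
Step 1: [A][Z]
Step 2: [[A][Z]][Z]
Step 3: [[[A][Z]][Z]][Z]
Step 4: [[[[A][Z]][Z]][Z]][Z]


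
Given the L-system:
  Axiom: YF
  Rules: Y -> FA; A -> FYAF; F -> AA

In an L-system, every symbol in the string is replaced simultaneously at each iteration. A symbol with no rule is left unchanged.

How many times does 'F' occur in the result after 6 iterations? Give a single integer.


Answer: 373

Derivation:
Step 0: length=2, 'F' count=1
Step 1: length=4, 'F' count=1
Step 2: length=14, 'F' count=6
Step 3: length=38, 'F' count=13
Step 4: length=116, 'F' count=45
Step 5: length=334, 'F' count=122
Step 6: length=990, 'F' count=373
Final string: AAFAFYAFAAAAFAFYAFAAFYAFFYAFAAFAFYAFAAFYAFFYAFAAFYAFAAFAFYAFAAFYAFFYAFAAFAFYAFAAAAFAFYAFAAAAFAFYAFAAAAFAFYAFAAFYAFFYAFAAFAFYAFAAFYAFFYAFAAFYAFAAFAFYAFAAFYAFFYAFAAFAFYAFAAAAFAFYAFAAFYAFFYAFAAFYAFAAFAFYAFAAFYAFFYAFFYAFFYAFAAFYAFAAFAFYAFAAFYAFFYAFAAFAFYAFAAAAFAFYAFAAFYAFFYAFAAFYAFAAFAFYAFAAFYAFFYAFAAFAFYAFAAAAFAFYAFAAFYAFFYAFAAFAFYAFAAFYAFFYAFAAFYAFAAFAFYAFAAFYAFFYAFAAFAFYAFAAAAFAFYAFAAFYAFFYAFAAFYAFAAFAFYAFAAFYAFFYAFFYAFFYAFAAFYAFAAFAFYAFAAFYAFFYAFFYAFFYAFAAFYAFAAFAFYAFAAFYAFFYAFFYAFFYAFAAFYAFAAFAFYAFAAFYAFFYAFAAFAFYAFAAAAFAFYAFAAFYAFFYAFAAFYAFAAFAFYAFAAFYAFFYAFAAFAFYAFAAAAFAFYAFAAFYAFFYAFAAFAFYAFAAFYAFFYAFAAFYAFAAFAFYAFAAFYAFFYAFAAFAFYAFAAAAFAFYAFAAFYAFFYAFAAFYAFAAFAFYAFAAFYAFFYAFFYAFFYAFAAFYAFAAFAFYAFAAFYAFFYAFFYAFFYAFAAFYAFAAFAFYAFAAFYAFFYAFFYAFFYAFAAFYAFAAFAFYAFAAFYAFFYAFAAFAFYAFAAAAFAFYAFAAFYAFFYAFAAFYAFAAFAFYAFAAFYAFFYAFAAFAFYAFAAAAFAFYAFAAFYAFFYAFAAFAFYAFAAFYAFFYAFAAFYAFAAFAFYAFAAFYAFFYAFAAFAFYAFAAAAFAFYAFAAFYAFFYAFAAFYAFAAFAFYAFAAFYAFFYAFFYAFFYAFAAFYAFAAFAFYAFAAFYAFFYAF


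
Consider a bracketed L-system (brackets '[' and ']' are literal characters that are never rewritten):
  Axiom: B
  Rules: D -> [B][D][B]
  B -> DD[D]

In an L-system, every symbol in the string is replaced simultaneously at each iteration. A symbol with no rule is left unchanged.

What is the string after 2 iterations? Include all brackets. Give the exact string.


Step 0: B
Step 1: DD[D]
Step 2: [B][D][B][B][D][B][[B][D][B]]

Answer: [B][D][B][B][D][B][[B][D][B]]


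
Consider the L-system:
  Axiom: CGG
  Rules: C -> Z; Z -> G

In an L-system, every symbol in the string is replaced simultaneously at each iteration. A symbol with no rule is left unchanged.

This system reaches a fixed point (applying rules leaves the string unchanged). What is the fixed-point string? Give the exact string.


Step 0: CGG
Step 1: ZGG
Step 2: GGG
Step 3: GGG  (unchanged — fixed point at step 2)

Answer: GGG


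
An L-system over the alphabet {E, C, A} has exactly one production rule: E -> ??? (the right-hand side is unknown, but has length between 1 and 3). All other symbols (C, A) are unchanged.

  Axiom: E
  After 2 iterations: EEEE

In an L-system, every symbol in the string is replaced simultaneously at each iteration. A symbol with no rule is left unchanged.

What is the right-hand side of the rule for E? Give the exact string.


Trying E -> EE:
  Step 0: E
  Step 1: EE
  Step 2: EEEE
Matches the given result.

Answer: EE


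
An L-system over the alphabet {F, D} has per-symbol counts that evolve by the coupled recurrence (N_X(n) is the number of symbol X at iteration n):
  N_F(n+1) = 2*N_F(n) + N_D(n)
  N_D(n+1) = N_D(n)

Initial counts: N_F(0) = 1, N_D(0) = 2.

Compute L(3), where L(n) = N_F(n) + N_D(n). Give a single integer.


Step 0: N_F=1, N_D=2, L=3
Step 1: N_F=4, N_D=2, L=6
Step 2: N_F=10, N_D=2, L=12
Step 3: N_F=22, N_D=2, L=24

Answer: 24


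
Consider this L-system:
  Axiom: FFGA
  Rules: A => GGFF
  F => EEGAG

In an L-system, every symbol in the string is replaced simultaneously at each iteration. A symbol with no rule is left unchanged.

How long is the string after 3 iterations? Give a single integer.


Answer: 51

Derivation:
Step 0: length = 4
Step 1: length = 15
Step 2: length = 29
Step 3: length = 51


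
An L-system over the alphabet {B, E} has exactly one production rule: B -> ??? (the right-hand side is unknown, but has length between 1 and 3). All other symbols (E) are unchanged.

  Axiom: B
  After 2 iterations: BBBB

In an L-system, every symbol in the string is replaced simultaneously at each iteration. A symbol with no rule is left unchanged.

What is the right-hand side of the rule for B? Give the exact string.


Answer: BB

Derivation:
Trying B -> BB:
  Step 0: B
  Step 1: BB
  Step 2: BBBB
Matches the given result.


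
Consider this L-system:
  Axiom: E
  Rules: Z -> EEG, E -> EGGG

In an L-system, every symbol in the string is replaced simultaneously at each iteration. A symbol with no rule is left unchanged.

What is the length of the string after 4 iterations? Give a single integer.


Answer: 13

Derivation:
Step 0: length = 1
Step 1: length = 4
Step 2: length = 7
Step 3: length = 10
Step 4: length = 13


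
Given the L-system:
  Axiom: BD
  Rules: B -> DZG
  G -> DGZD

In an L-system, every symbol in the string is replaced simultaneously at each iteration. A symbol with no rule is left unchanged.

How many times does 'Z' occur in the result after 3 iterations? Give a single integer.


Answer: 3

Derivation:
Step 0: BD  (0 'Z')
Step 1: DZGD  (1 'Z')
Step 2: DZDGZDD  (2 'Z')
Step 3: DZDDGZDZDD  (3 'Z')


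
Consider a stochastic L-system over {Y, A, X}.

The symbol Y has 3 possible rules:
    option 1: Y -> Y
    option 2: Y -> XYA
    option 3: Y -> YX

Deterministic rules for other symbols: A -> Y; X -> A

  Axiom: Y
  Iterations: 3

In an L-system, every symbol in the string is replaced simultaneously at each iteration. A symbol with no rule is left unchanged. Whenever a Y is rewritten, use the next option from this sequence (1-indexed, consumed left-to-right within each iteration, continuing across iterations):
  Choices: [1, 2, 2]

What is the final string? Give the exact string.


Answer: AXYAY

Derivation:
Step 0: Y
Step 1: Y  (used choices [1])
Step 2: XYA  (used choices [2])
Step 3: AXYAY  (used choices [2])


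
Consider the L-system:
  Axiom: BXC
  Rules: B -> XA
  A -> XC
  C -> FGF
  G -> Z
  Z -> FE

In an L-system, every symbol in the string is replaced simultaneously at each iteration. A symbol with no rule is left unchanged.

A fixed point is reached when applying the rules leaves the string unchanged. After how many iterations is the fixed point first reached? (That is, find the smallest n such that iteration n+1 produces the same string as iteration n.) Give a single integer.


Answer: 5

Derivation:
Step 0: BXC
Step 1: XAXFGF
Step 2: XXCXFZF
Step 3: XXFGFXFFEF
Step 4: XXFZFXFFEF
Step 5: XXFFEFXFFEF
Step 6: XXFFEFXFFEF  (unchanged — fixed point at step 5)


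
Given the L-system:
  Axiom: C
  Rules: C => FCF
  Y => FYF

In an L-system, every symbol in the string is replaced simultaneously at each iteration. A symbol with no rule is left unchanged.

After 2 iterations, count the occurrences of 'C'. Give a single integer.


Step 0: C  (1 'C')
Step 1: FCF  (1 'C')
Step 2: FFCFF  (1 'C')

Answer: 1


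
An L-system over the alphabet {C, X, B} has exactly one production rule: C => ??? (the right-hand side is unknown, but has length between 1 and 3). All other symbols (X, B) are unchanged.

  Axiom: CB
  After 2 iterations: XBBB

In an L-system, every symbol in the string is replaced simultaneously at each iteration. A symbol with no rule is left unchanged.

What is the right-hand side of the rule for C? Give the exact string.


Answer: XBB

Derivation:
Trying C => XBB:
  Step 0: CB
  Step 1: XBBB
  Step 2: XBBB
Matches the given result.


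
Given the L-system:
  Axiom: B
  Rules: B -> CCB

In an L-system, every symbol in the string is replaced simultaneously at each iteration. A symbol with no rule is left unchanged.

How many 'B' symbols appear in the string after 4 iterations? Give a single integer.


Answer: 1

Derivation:
Step 0: B  (1 'B')
Step 1: CCB  (1 'B')
Step 2: CCCCB  (1 'B')
Step 3: CCCCCCB  (1 'B')
Step 4: CCCCCCCCB  (1 'B')


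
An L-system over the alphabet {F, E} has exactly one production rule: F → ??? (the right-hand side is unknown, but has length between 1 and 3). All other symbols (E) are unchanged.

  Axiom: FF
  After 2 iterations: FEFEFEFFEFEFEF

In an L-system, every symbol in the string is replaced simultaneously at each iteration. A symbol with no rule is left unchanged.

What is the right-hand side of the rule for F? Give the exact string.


Answer: FEF

Derivation:
Trying F → FEF:
  Step 0: FF
  Step 1: FEFFEF
  Step 2: FEFEFEFFEFEFEF
Matches the given result.


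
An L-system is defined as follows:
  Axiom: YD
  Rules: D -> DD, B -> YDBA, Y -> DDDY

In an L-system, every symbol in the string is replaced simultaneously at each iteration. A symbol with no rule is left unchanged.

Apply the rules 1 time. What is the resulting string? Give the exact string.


Answer: DDDYDD

Derivation:
Step 0: YD
Step 1: DDDYDD


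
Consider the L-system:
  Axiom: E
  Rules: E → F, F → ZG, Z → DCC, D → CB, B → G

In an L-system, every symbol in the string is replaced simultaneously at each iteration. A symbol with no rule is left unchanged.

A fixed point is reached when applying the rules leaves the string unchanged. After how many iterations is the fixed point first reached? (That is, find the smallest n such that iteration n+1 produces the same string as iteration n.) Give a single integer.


Step 0: E
Step 1: F
Step 2: ZG
Step 3: DCCG
Step 4: CBCCG
Step 5: CGCCG
Step 6: CGCCG  (unchanged — fixed point at step 5)

Answer: 5


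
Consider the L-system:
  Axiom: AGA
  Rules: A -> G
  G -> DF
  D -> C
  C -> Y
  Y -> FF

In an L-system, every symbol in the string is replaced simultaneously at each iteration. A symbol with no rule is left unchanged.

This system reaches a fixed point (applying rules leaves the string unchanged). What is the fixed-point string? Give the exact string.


Answer: FFFFFFFFF

Derivation:
Step 0: AGA
Step 1: GDFG
Step 2: DFCFDF
Step 3: CFYFCF
Step 4: YFFFFYF
Step 5: FFFFFFFFF
Step 6: FFFFFFFFF  (unchanged — fixed point at step 5)


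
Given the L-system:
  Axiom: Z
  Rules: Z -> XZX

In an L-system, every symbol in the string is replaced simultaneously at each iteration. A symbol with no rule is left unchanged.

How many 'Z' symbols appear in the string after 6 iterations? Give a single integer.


Step 0: Z  (1 'Z')
Step 1: XZX  (1 'Z')
Step 2: XXZXX  (1 'Z')
Step 3: XXXZXXX  (1 'Z')
Step 4: XXXXZXXXX  (1 'Z')
Step 5: XXXXXZXXXXX  (1 'Z')
Step 6: XXXXXXZXXXXXX  (1 'Z')

Answer: 1


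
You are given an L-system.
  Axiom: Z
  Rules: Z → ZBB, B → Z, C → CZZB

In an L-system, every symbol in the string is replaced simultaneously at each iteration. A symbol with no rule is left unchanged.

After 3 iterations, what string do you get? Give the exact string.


Answer: ZBBZZZBBZBB

Derivation:
Step 0: Z
Step 1: ZBB
Step 2: ZBBZZ
Step 3: ZBBZZZBBZBB


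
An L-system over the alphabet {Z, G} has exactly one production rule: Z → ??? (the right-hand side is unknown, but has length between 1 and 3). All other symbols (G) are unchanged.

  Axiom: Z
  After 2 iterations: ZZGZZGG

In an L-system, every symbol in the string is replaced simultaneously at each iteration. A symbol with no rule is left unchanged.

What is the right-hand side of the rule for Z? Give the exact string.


Answer: ZZG

Derivation:
Trying Z → ZZG:
  Step 0: Z
  Step 1: ZZG
  Step 2: ZZGZZGG
Matches the given result.


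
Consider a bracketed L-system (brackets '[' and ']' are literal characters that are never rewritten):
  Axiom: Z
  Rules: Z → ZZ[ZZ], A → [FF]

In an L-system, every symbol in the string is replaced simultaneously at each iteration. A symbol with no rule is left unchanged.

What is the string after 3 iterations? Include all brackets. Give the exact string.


Step 0: Z
Step 1: ZZ[ZZ]
Step 2: ZZ[ZZ]ZZ[ZZ][ZZ[ZZ]ZZ[ZZ]]
Step 3: ZZ[ZZ]ZZ[ZZ][ZZ[ZZ]ZZ[ZZ]]ZZ[ZZ]ZZ[ZZ][ZZ[ZZ]ZZ[ZZ]][ZZ[ZZ]ZZ[ZZ][ZZ[ZZ]ZZ[ZZ]]ZZ[ZZ]ZZ[ZZ][ZZ[ZZ]ZZ[ZZ]]]

Answer: ZZ[ZZ]ZZ[ZZ][ZZ[ZZ]ZZ[ZZ]]ZZ[ZZ]ZZ[ZZ][ZZ[ZZ]ZZ[ZZ]][ZZ[ZZ]ZZ[ZZ][ZZ[ZZ]ZZ[ZZ]]ZZ[ZZ]ZZ[ZZ][ZZ[ZZ]ZZ[ZZ]]]


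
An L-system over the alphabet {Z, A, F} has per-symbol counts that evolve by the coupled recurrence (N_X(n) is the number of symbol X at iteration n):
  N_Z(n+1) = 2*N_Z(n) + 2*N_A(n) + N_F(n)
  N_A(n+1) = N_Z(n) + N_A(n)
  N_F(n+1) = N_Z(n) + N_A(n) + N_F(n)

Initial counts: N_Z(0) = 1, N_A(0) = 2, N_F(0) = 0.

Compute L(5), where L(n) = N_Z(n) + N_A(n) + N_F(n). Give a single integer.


Step 0: N_Z=1, N_A=2, N_F=0, L=3
Step 1: N_Z=6, N_A=3, N_F=3, L=12
Step 2: N_Z=21, N_A=9, N_F=12, L=42
Step 3: N_Z=72, N_A=30, N_F=42, L=144
Step 4: N_Z=246, N_A=102, N_F=144, L=492
Step 5: N_Z=840, N_A=348, N_F=492, L=1680

Answer: 1680


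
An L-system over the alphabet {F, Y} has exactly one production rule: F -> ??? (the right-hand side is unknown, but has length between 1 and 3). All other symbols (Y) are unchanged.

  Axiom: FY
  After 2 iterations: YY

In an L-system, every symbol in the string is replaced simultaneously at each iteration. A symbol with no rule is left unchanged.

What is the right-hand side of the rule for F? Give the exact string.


Answer: Y

Derivation:
Trying F -> Y:
  Step 0: FY
  Step 1: YY
  Step 2: YY
Matches the given result.


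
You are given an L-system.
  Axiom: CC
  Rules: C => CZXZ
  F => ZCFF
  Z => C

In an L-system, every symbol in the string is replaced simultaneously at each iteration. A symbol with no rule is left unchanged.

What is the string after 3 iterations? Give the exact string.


Answer: CZXZCXCCZXZXCZXZCZXZCXCCZXZXCZXZ

Derivation:
Step 0: CC
Step 1: CZXZCZXZ
Step 2: CZXZCXCCZXZCXC
Step 3: CZXZCXCCZXZXCZXZCZXZCXCCZXZXCZXZ


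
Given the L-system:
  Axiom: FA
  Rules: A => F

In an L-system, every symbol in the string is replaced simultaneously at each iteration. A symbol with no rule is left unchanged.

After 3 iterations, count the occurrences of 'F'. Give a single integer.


Answer: 2

Derivation:
Step 0: FA  (1 'F')
Step 1: FF  (2 'F')
Step 2: FF  (2 'F')
Step 3: FF  (2 'F')


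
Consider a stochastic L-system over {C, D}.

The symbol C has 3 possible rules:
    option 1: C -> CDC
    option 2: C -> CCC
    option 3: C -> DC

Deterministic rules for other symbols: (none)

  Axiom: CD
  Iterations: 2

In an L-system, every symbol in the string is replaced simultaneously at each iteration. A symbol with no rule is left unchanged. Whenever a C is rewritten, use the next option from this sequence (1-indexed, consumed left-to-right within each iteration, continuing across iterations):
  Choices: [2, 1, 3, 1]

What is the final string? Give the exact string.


Step 0: CD
Step 1: CCCD  (used choices [2])
Step 2: CDCDCCDCD  (used choices [1, 3, 1])

Answer: CDCDCCDCD


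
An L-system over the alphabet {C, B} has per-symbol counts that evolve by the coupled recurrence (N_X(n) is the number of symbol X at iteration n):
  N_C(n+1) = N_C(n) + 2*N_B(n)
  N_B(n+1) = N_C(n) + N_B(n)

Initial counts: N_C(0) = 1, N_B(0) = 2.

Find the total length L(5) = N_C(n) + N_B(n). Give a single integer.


Answer: 268

Derivation:
Step 0: N_C=1, N_B=2, L=3
Step 1: N_C=5, N_B=3, L=8
Step 2: N_C=11, N_B=8, L=19
Step 3: N_C=27, N_B=19, L=46
Step 4: N_C=65, N_B=46, L=111
Step 5: N_C=157, N_B=111, L=268


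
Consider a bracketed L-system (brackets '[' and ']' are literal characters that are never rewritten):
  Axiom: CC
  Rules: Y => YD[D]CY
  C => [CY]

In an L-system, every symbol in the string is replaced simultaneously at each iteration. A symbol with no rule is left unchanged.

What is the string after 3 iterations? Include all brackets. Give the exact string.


Answer: [[[CY]YD[D]CY]YD[D]CYD[D][CY]YD[D]CY][[[CY]YD[D]CY]YD[D]CYD[D][CY]YD[D]CY]

Derivation:
Step 0: CC
Step 1: [CY][CY]
Step 2: [[CY]YD[D]CY][[CY]YD[D]CY]
Step 3: [[[CY]YD[D]CY]YD[D]CYD[D][CY]YD[D]CY][[[CY]YD[D]CY]YD[D]CYD[D][CY]YD[D]CY]


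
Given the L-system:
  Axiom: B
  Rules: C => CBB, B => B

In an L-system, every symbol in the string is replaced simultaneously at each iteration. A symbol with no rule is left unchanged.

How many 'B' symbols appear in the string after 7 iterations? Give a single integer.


Answer: 1

Derivation:
Step 0: B  (1 'B')
Step 1: B  (1 'B')
Step 2: B  (1 'B')
Step 3: B  (1 'B')
Step 4: B  (1 'B')
Step 5: B  (1 'B')
Step 6: B  (1 'B')
Step 7: B  (1 'B')


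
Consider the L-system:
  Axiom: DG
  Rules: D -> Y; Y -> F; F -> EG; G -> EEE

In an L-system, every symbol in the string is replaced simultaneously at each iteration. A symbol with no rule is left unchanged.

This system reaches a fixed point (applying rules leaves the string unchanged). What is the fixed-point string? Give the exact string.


Step 0: DG
Step 1: YEEE
Step 2: FEEE
Step 3: EGEEE
Step 4: EEEEEEE
Step 5: EEEEEEE  (unchanged — fixed point at step 4)

Answer: EEEEEEE


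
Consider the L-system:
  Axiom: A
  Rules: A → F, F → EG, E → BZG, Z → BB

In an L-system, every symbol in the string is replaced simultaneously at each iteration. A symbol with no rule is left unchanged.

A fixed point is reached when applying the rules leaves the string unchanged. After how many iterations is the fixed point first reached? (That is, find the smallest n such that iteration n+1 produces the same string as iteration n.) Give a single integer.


Step 0: A
Step 1: F
Step 2: EG
Step 3: BZGG
Step 4: BBBGG
Step 5: BBBGG  (unchanged — fixed point at step 4)

Answer: 4


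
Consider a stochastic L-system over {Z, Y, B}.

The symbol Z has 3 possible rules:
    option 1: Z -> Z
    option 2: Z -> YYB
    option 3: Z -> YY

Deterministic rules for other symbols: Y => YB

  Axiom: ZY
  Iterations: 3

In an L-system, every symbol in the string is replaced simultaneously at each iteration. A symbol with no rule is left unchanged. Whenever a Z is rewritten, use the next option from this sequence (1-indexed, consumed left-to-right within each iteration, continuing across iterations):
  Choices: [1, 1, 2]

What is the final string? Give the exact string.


Step 0: ZY
Step 1: ZYB  (used choices [1])
Step 2: ZYBB  (used choices [1])
Step 3: YYBYBBB  (used choices [2])

Answer: YYBYBBB


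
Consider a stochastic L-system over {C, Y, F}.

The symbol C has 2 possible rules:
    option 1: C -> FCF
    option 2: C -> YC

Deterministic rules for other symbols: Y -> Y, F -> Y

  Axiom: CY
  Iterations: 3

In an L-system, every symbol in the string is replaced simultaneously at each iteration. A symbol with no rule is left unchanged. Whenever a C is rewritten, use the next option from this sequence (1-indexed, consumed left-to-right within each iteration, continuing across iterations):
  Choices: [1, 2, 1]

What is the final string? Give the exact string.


Step 0: CY
Step 1: FCFY  (used choices [1])
Step 2: YYCYY  (used choices [2])
Step 3: YYFCFYY  (used choices [1])

Answer: YYFCFYY
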